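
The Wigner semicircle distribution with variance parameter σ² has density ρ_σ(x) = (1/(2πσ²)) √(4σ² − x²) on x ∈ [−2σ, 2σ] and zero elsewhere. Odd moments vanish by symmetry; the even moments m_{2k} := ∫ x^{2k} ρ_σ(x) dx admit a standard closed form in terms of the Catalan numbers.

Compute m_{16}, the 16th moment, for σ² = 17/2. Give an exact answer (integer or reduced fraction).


By the scaled semicircle moment identity, m_{2k} = σ^{2k} · C_k with k = 8.
C_8 = (1/(k+1)) · C(2k, k) = (1/9) · C(16, 8) = (1/9) · 12870 = 1430.
σ^{2k} = (σ²)^k = (17/2)^8 = 6975757441/256.

Therefore m_{16} = σ^{16} · C_8 = (6975757441/256) · 1430 = 4987666570315/128.


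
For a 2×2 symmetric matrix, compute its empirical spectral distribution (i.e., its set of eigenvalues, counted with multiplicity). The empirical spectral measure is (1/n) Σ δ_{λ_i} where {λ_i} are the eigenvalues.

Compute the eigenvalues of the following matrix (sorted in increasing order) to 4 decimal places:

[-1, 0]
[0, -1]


Since M is real symmetric, both eigenvalues are real; they are the roots of det(λI − M) = λ² − (tr M) λ + det M.
tr M = -1 + (-1) = -2.
det M = (-1)·(-1) − 0² = 1 − 0 = 1.
Characteristic polynomial: λ² + 2λ + 1 = 0.
Discriminant Δ = (tr M)² − 4·det M = 4 − 4 = 0; √Δ = 0.000000.
λ = (tr M ± √Δ)/2 = (-2 ± 0.000000)/2, giving (tr M − √Δ)/2 = -1.0000 and (tr M + √Δ)/2 = -1.0000.

Eigenvalues sorted in increasing order: [-1.0000, -1.0000].


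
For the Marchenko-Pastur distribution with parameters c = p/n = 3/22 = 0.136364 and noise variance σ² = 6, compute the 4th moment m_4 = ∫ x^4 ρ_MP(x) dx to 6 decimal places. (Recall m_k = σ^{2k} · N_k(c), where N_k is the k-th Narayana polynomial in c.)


E[X⁴] = σ⁸ (1 + 6c + 6c² + c³) (fourth MP moment). With σ² = 6 (so σ⁸ = 1296) and c = 3/22 = 0.136364: E[X⁴] = 1296 · (1 + 6·0.136364 + 6·(0.136364)² + (0.136364)³) = 1296 · 1.932288.

So E[X^4] = 2504.244929.


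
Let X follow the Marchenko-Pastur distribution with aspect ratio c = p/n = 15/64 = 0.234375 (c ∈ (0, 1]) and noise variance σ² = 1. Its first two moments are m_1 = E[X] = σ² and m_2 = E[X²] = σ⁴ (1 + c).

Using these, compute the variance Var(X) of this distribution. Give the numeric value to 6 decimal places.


m_1 = E[X] = σ² = 1, so m_1² = 1.
m_2 = E[X²] = σ⁴ (1 + c) = 1 · (1 + 0.234375) = 1 · 1.234375 = 1.234375.
(Note m_2 − m_1² simplifies to c · σ⁴ = 0.234375 · 1.)

Var(X) = m_2 − m_1² = 1.234375 − 1 = 0.234375.


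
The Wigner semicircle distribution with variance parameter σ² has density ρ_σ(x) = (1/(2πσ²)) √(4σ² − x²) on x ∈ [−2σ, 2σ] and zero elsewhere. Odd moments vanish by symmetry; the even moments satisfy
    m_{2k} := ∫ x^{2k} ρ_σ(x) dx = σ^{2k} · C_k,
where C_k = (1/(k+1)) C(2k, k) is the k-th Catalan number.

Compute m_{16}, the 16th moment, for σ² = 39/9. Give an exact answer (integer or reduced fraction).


By the scaled semicircle moment identity, m_{2k} = σ^{2k} · C_k with k = 8.
C_8 = (1/(k+1)) · C(2k, k) = (1/9) · C(16, 8) = (1/9) · 12870 = 1430.
σ^{2k} = (σ²)^k = (39/9)^8 = 815730721/6561.

Therefore m_{16} = σ^{16} · C_8 = (815730721/6561) · 1430 = 1166494931030/6561.


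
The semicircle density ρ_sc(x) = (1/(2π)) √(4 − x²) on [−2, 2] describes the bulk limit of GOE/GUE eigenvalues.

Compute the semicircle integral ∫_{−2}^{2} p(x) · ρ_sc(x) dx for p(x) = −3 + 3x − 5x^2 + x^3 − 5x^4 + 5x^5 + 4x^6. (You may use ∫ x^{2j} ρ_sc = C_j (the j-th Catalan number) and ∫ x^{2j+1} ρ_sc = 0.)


Write p(x) = Σ a_i x^i, split into monomials and integrate each against ρ_sc separately.
Using ∫ x^{2j} ρ_sc = C_j = (1/(j+1)) C(2j, j) (Catalan numbers) and ∫ x^{2j+1} ρ_sc = 0 (odd monomials vanish by symmetry):
  i = 0 (even): a_0 · C_{0} = -3 · 1 = -3
  i = 1 (odd): ∫ x^1 ρ_sc = 0 (vanishes)
  i = 2 (even): a_2 · C_{1} = -5 · 1 = -5
  i = 3 (odd): ∫ x^3 ρ_sc = 0 (vanishes)
  i = 4 (even): a_4 · C_{2} = -5 · 2 = -10
  i = 5 (odd): ∫ x^5 ρ_sc = 0 (vanishes)
  i = 6 (even): a_6 · C_{3} = 4 · 5 = 20

Summing the contributions: ∫_{−2}^{2} p(x) ρ_sc(x) dx = (-3) + (-5) + (-10) + 20 = 2.


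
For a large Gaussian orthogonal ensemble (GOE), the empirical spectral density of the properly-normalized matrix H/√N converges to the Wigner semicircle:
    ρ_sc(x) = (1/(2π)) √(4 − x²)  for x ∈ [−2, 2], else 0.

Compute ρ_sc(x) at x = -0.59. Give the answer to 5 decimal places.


ρ_sc(x) = (1/(2π)) √(4 − x²). With x = -0.59:
  4 − x² = 4 − (-0.59)² = 4 − 0.348100 = 3.651900.
  √(4 − x²) = 1.910995.
  1/(2π) = 0.159155.
  ρ_sc(-0.59) = 0.159155 · 1.910995 = 0.304144.

Rounded to 5 decimal places: ρ_sc(-0.59) ≈ 0.30414.


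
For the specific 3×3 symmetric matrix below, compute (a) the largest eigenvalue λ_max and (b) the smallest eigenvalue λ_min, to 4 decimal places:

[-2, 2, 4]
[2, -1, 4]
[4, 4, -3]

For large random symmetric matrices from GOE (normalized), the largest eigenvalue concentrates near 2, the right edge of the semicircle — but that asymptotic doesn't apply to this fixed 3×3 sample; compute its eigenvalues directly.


Since M is real symmetric, all three eigenvalues are real; they are the roots of det(λI − M) = λ³ − (tr M) λ² + s λ − det M, where s is the sum of the principal 2×2 minors.
tr M = -2 + (-1) + (-3) = -6.
s = ((-2)·(-1) − 2²) + ((-2)·(-3) − 4²) + ((-1)·(-3) − 4²) = -2 + (-10) + (-13) = -25.
det M (expand along row 1) = (-2)·(-13) − 2·(-22) + 4·12 = 118.
Characteristic polynomial: λ³ + 6λ² − 25λ − 118 = 0.
Substitute λ = y + (tr M)/3 = y − 2.000000 to remove the quadratic term: y³ + p·y + q = 0 with p = s − (tr M)²/3 = -37.000000 and q = −2(tr M)³/27 + (tr M)·s/3 − det M = -52.000000.
Three real roots ⇒ use the trigonometric (Viète) form: r = 2√(−p/3) = 7.023769, φ = arccos(3q/(p·r)) = arccos(0.600278) = 0.926947 rad.
y_k = r·cos(φ/3 − 2πk/3) for k = 0, 1, 2 gives y = 6.691148, -1.495870, -5.195278.
λ_k = y_k − 2.000000 gives λ = 4.6911, -3.4959, -7.1953 (check: the sum is -6.0000 = tr M).

Hence λ_max = 4.6911 and λ_min = -7.1953.


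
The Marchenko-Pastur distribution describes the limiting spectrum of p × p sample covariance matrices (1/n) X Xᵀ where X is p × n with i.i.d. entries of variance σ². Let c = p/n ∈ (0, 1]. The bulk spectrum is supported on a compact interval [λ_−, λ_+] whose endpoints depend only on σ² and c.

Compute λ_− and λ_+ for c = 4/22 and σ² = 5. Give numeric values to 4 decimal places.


c = 4/22 = 0.181818; √c = 0.426401.
λ_− = σ² (1 − √c)² = 5 · (1 − 0.426401)² = 5 · (0.573599)² = 1.645077.
λ_+ = σ² (1 + √c)² = 5 · (1 + 0.426401)² = 5 · (1.426401)² = 10.173105.

Rounded to 4 decimal places: λ_− ≈ 1.6451, λ_+ ≈ 10.1731.


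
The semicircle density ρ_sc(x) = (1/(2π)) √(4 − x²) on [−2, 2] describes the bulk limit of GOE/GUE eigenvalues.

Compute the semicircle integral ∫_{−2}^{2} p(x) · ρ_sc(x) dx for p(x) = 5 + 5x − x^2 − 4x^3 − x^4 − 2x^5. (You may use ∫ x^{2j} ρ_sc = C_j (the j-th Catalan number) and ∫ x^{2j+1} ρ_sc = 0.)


Write p(x) = Σ a_i x^i, split into monomials and integrate each against ρ_sc separately.
Using ∫ x^{2j} ρ_sc = C_j = (1/(j+1)) C(2j, j) (Catalan numbers) and ∫ x^{2j+1} ρ_sc = 0 (odd monomials vanish by symmetry):
  i = 0 (even): a_0 · C_{0} = 5 · 1 = 5
  i = 1 (odd): ∫ x^1 ρ_sc = 0 (vanishes)
  i = 2 (even): a_2 · C_{1} = -1 · 1 = -1
  i = 3 (odd): ∫ x^3 ρ_sc = 0 (vanishes)
  i = 4 (even): a_4 · C_{2} = -1 · 2 = -2
  i = 5 (odd): ∫ x^5 ρ_sc = 0 (vanishes)

Summing the contributions: ∫_{−2}^{2} p(x) ρ_sc(x) dx = 5 + (-1) + (-2) = 2.


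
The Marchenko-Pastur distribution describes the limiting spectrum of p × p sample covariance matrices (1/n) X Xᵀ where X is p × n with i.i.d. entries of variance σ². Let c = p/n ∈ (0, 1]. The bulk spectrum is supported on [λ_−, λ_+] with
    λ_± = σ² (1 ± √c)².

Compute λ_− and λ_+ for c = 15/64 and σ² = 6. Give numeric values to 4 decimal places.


c = 15/64 = 0.234375; √c = 0.484123.
λ_− = σ² (1 − √c)² = 6 · (1 − 0.484123)² = 6 · (0.515877)² = 1.596775.
λ_+ = σ² (1 + √c)² = 6 · (1 + 0.484123)² = 6 · (1.484123)² = 13.215725.

Rounded to 4 decimal places: λ_− ≈ 1.5968, λ_+ ≈ 13.2157.


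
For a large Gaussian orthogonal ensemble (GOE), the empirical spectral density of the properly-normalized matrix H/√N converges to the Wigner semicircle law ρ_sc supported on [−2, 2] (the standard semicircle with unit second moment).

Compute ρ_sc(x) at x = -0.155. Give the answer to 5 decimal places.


ρ_sc(x) = (1/(2π)) √(4 − x²). With x = -0.155:
  4 − x² = 4 − (-0.155)² = 4 − 0.024025 = 3.975975.
  √(4 − x²) = 1.993985.
  1/(2π) = 0.159155.
  ρ_sc(-0.155) = 0.159155 · 1.993985 = 0.317353.

Rounded to 5 decimal places: ρ_sc(-0.155) ≈ 0.31735.


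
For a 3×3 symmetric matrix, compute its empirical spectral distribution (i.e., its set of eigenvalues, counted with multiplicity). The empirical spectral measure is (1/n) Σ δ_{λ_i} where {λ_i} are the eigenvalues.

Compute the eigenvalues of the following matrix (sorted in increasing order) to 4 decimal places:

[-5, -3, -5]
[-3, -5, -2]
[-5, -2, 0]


Since M is real symmetric, all three eigenvalues are real; they are the roots of det(λI − M) = λ³ − (tr M) λ² + s λ − det M, where s is the sum of the principal 2×2 minors.
tr M = -5 + (-5) + 0 = -10.
s = ((-5)·(-5) − (-3)²) + ((-5)·0 − (-5)²) + ((-5)·0 − (-2)²) = 16 + (-25) + (-4) = -13.
det M (expand along row 1) = (-5)·(-4) − (-3)·(-10) + (-5)·(-19) = 85.
Characteristic polynomial: λ³ + 10λ² − 13λ − 85 = 0.
Substitute λ = y + (tr M)/3 = y − 3.333333 to remove the quadratic term: y³ + p·y + q = 0 with p = s − (tr M)²/3 = -46.333333 and q = −2(tr M)³/27 + (tr M)·s/3 − det M = 32.407407.
Three real roots ⇒ use the trigonometric (Viète) form: r = 2√(−p/3) = 7.859884, φ = arccos(3q/(p·r)) = arccos(-0.266966) = 1.841040 rad.
y_k = r·cos(φ/3 − 2πk/3) for k = 0, 1, 2 gives y = 6.425726, 0.707070, -7.132795.
λ_k = y_k − 3.333333 gives λ = 3.0924, -2.6263, -10.4661 (check: the sum is -10.0000 = tr M).

Eigenvalues sorted in increasing order: [-10.4661, -2.6263, 3.0924].


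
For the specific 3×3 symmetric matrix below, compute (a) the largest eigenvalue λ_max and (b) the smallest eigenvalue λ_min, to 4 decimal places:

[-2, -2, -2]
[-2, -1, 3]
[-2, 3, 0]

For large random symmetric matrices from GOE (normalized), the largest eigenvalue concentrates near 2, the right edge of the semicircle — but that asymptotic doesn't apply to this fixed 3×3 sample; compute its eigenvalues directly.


Since M is real symmetric, all three eigenvalues are real; they are the roots of det(λI − M) = λ³ − (tr M) λ² + s λ − det M, where s is the sum of the principal 2×2 minors.
tr M = -2 + (-1) + 0 = -3.
s = ((-2)·(-1) − (-2)²) + ((-2)·0 − (-2)²) + ((-1)·0 − 3²) = -2 + (-4) + (-9) = -15.
det M (expand along row 1) = (-2)·(-9) − (-2)·6 + (-2)·(-8) = 46.
Characteristic polynomial: λ³ + 3λ² − 15λ − 46 = 0.
Substitute λ = y + (tr M)/3 = y − 1.000000 to remove the quadratic term: y³ + p·y + q = 0 with p = s − (tr M)²/3 = -18.000000 and q = −2(tr M)³/27 + (tr M)·s/3 − det M = -29.000000.
Three real roots ⇒ use the trigonometric (Viète) form: r = 2√(−p/3) = 4.898979, φ = arccos(3q/(p·r)) = arccos(0.986600) = 0.163890 rad.
y_k = r·cos(φ/3 − 2πk/3) for k = 0, 1, 2 gives y = 4.891671, -2.214175, -2.677496.
λ_k = y_k − 1.000000 gives λ = 3.8917, -3.2142, -3.6775 (check: the sum is -3.0000 = tr M).

Hence λ_max = 3.8917 and λ_min = -3.6775.


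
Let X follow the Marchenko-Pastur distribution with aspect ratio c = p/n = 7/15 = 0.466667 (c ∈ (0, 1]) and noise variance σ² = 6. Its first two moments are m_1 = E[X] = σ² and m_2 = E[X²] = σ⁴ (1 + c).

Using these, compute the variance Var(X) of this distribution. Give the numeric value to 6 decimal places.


m_1 = E[X] = σ² = 6, so m_1² = 36.
m_2 = E[X²] = σ⁴ (1 + c) = 36 · (1 + 0.466667) = 36 · 1.466667 = 52.800000.
(Note m_2 − m_1² simplifies to c · σ⁴ = 0.466667 · 36.)

Var(X) = m_2 − m_1² = 52.800000 − 36 = 16.800000.


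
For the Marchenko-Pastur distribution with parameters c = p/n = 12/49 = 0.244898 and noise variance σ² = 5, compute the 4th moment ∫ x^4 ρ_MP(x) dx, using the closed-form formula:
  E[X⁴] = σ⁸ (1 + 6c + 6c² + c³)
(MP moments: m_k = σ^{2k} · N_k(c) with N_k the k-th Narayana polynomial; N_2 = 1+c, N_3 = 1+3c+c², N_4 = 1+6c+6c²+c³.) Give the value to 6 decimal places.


E[X⁴] = σ⁸ (1 + 6c + 6c² + c³) (fourth MP moment). With σ² = 5 (so σ⁸ = 625) and c = 12/49 = 0.244898: E[X⁴] = 625 · (1 + 6·0.244898 + 6·(0.244898)² + (0.244898)³) = 625 · 2.843926.

So E[X^4] = 1777.453485.


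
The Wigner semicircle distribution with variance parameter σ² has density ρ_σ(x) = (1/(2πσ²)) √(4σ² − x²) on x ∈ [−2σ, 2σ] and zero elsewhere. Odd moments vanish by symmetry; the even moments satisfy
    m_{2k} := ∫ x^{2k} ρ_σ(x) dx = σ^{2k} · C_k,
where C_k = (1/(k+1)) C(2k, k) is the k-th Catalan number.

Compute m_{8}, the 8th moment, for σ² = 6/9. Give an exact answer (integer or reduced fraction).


By the scaled semicircle moment identity, m_{2k} = σ^{2k} · C_k with k = 4.
C_4 = (1/(k+1)) · C(2k, k) = (1/5) · C(8, 4) = (1/5) · 70 = 14.
σ^{2k} = (σ²)^k = (6/9)^4 = 16/81.

Therefore m_{8} = σ^{8} · C_4 = (16/81) · 14 = 224/81.


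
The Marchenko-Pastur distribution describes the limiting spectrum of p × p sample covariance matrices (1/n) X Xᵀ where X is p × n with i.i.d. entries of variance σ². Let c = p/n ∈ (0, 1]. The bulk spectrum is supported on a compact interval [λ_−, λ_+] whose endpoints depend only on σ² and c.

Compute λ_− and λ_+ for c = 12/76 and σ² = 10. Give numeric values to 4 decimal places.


c = 12/76 = 0.157895; √c = 0.397360.
λ_− = σ² (1 − √c)² = 10 · (1 − 0.397360)² = 10 · (0.602640)² = 3.631753.
λ_+ = σ² (1 + √c)² = 10 · (1 + 0.397360)² = 10 · (1.397360)² = 19.526142.

Rounded to 4 decimal places: λ_− ≈ 3.6318, λ_+ ≈ 19.5261.


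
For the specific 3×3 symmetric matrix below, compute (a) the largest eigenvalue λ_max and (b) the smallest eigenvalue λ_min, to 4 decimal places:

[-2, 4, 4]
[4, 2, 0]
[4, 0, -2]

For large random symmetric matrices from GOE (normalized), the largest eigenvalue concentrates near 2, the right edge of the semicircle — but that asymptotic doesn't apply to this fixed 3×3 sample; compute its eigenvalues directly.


Since M is real symmetric, all three eigenvalues are real; they are the roots of det(λI − M) = λ³ − (tr M) λ² + s λ − det M, where s is the sum of the principal 2×2 minors.
tr M = -2 + 2 + (-2) = -2.
s = ((-2)·2 − 4²) + ((-2)·(-2) − 4²) + (2·(-2) − 0²) = -20 + (-12) + (-4) = -36.
det M (expand along row 1) = (-2)·(-4) − 4·(-8) + 4·(-8) = 8.
Characteristic polynomial: λ³ + 2λ² − 36λ − 8 = 0.
Substitute λ = y + (tr M)/3 = y − 0.666667 to remove the quadratic term: y³ + p·y + q = 0 with p = s − (tr M)²/3 = -37.333333 and q = −2(tr M)³/27 + (tr M)·s/3 − det M = 16.592593.
Three real roots ⇒ use the trigonometric (Viète) form: r = 2√(−p/3) = 7.055337, φ = arccos(3q/(p·r)) = arccos(-0.188982) = 1.760922 rad.
y_k = r·cos(φ/3 − 2πk/3) for k = 0, 1, 2 gives y = 5.874418, 0.446834, -6.321252.
λ_k = y_k − 0.666667 gives λ = 5.2078, -0.2198, -6.9879 (check: the sum is -2.0000 = tr M).

Hence λ_max = 5.2078 and λ_min = -6.9879.


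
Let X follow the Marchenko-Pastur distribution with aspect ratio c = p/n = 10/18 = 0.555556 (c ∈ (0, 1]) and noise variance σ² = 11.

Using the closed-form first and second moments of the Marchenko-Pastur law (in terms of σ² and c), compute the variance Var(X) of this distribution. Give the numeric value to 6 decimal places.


Recall the MP moments m_1 = E[X] = σ² and m_2 = E[X²] = σ⁴ (1 + c).
m_1 = E[X] = σ² = 11, so m_1² = 121.
m_2 = E[X²] = σ⁴ (1 + c) = 121 · (1 + 0.555556) = 121 · 1.555556 = 188.222222.
(Note m_2 − m_1² simplifies to c · σ⁴ = 0.555556 · 121.)

Var(X) = m_2 − m_1² = 188.222222 − 121 = 67.222222.


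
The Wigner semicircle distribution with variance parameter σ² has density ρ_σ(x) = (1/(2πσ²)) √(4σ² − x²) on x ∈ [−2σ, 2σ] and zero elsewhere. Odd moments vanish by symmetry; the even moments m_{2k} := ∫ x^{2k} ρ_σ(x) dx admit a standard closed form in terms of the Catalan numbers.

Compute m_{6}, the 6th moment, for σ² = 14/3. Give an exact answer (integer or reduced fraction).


By the scaled semicircle moment identity, m_{2k} = σ^{2k} · C_k with k = 3.
C_3 = (1/(k+1)) · C(2k, k) = (1/4) · C(6, 3) = (1/4) · 20 = 5.
σ^{2k} = (σ²)^k = (14/3)^3 = 2744/27.

Therefore m_{6} = σ^{6} · C_3 = (2744/27) · 5 = 13720/27.


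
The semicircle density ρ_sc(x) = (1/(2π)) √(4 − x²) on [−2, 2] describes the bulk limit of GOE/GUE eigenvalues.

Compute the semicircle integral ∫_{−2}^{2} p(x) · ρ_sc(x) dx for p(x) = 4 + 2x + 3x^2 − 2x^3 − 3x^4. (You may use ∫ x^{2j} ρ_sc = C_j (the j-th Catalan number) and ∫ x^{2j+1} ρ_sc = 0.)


Write p(x) = Σ a_i x^i, split into monomials and integrate each against ρ_sc separately.
Using ∫ x^{2j} ρ_sc = C_j = (1/(j+1)) C(2j, j) (Catalan numbers) and ∫ x^{2j+1} ρ_sc = 0 (odd monomials vanish by symmetry):
  i = 0 (even): a_0 · C_{0} = 4 · 1 = 4
  i = 1 (odd): ∫ x^1 ρ_sc = 0 (vanishes)
  i = 2 (even): a_2 · C_{1} = 3 · 1 = 3
  i = 3 (odd): ∫ x^3 ρ_sc = 0 (vanishes)
  i = 4 (even): a_4 · C_{2} = -3 · 2 = -6

Summing the contributions: ∫_{−2}^{2} p(x) ρ_sc(x) dx = 4 + 3 + (-6) = 1.


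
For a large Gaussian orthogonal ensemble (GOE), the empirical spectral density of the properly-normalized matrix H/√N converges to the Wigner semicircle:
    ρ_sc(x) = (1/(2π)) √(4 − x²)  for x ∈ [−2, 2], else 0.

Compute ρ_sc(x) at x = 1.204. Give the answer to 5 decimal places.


ρ_sc(x) = (1/(2π)) √(4 − x²). With x = 1.204:
  4 − x² = 4 − (1.204)² = 4 − 1.449616 = 2.550384.
  √(4 − x²) = 1.596992.
  1/(2π) = 0.159155.
  ρ_sc(1.204) = 0.159155 · 1.596992 = 0.254169.

Rounded to 5 decimal places: ρ_sc(1.204) ≈ 0.25417.


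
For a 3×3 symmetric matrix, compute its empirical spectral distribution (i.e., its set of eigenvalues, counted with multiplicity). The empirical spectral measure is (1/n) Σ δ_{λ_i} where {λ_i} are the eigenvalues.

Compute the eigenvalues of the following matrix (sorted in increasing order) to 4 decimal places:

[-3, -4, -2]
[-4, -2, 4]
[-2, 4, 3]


Since M is real symmetric, all three eigenvalues are real; they are the roots of det(λI − M) = λ³ − (tr M) λ² + s λ − det M, where s is the sum of the principal 2×2 minors.
tr M = -3 + (-2) + 3 = -2.
s = ((-3)·(-2) − (-4)²) + ((-3)·3 − (-2)²) + ((-2)·3 − 4²) = -10 + (-13) + (-22) = -45.
det M (expand along row 1) = (-3)·(-22) − (-4)·(-4) + (-2)·(-20) = 90.
Characteristic polynomial: λ³ + 2λ² − 45λ − 90 = 0.
Substitute λ = y + (tr M)/3 = y − 0.666667 to remove the quadratic term: y³ + p·y + q = 0 with p = s − (tr M)²/3 = -46.333333 and q = −2(tr M)³/27 + (tr M)·s/3 − det M = -59.407407.
Three real roots ⇒ use the trigonometric (Viète) form: r = 2√(−p/3) = 7.859884, φ = arccos(3q/(p·r)) = arccos(0.489387) = 1.059410 rad.
y_k = r·cos(φ/3 − 2πk/3) for k = 0, 1, 2 gives y = 7.374871, -1.333333, -6.041537.
λ_k = y_k − 0.666667 gives λ = 6.7082, -2.0000, -6.7082 (check: the sum is -2.0000 = tr M).

Eigenvalues sorted in increasing order: [-6.7082, -2.0000, 6.7082].


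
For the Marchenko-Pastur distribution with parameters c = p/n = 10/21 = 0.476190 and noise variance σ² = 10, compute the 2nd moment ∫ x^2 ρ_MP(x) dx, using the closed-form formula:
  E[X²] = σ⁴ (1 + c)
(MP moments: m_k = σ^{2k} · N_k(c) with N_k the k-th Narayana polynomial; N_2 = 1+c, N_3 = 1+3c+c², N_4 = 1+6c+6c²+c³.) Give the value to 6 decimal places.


E[X²] = σ⁴ (1 + c) (second MP moment). With σ² = 10 (so σ⁴ = 100) and c = 10/21 = 0.476190: E[X²] = 100 · (1 + 0.476190) = 100 · 1.476190.

So E[X^2] = 147.619048.


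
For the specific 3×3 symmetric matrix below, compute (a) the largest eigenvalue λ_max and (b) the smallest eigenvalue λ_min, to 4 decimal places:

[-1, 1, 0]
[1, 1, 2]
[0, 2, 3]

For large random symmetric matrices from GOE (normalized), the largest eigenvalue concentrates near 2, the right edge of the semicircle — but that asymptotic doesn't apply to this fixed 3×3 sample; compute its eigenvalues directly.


Since M is real symmetric, all three eigenvalues are real; they are the roots of det(λI − M) = λ³ − (tr M) λ² + s λ − det M, where s is the sum of the principal 2×2 minors.
tr M = -1 + 1 + 3 = 3.
s = ((-1)·1 − 1²) + ((-1)·3 − 0²) + (1·3 − 2²) = -2 + (-3) + (-1) = -6.
det M (expand along row 1) = (-1)·(-1) − 1·3 + 0·2 = -2.
Characteristic polynomial: λ³ − 3λ² − 6λ + 2 = 0.
Substitute λ = y + (tr M)/3 = y + 1.000000 to remove the quadratic term: y³ + p·y + q = 0 with p = s − (tr M)²/3 = -9.000000 and q = −2(tr M)³/27 + (tr M)·s/3 − det M = -6.000000.
Three real roots ⇒ use the trigonometric (Viète) form: r = 2√(−p/3) = 3.464102, φ = arccos(3q/(p·r)) = arccos(0.577350) = 0.955317 rad.
y_k = r·cos(φ/3 − 2πk/3) for k = 0, 1, 2 gives y = 3.289945, -0.705720, -2.584225.
λ_k = y_k + 1.000000 gives λ = 4.2899, 0.2943, -1.5842 (check: the sum is 3.0000 = tr M).

Hence λ_max = 4.2899 and λ_min = -1.5842.


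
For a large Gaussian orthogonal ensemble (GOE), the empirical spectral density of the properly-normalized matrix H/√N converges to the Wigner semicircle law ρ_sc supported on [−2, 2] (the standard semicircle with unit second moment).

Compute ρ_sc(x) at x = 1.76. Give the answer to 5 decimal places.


ρ_sc(x) = (1/(2π)) √(4 − x²). With x = 1.76:
  4 − x² = 4 − (1.76)² = 4 − 3.097600 = 0.902400.
  √(4 − x²) = 0.949947.
  1/(2π) = 0.159155.
  ρ_sc(1.76) = 0.159155 · 0.949947 = 0.151189.

Rounded to 5 decimal places: ρ_sc(1.76) ≈ 0.15119.


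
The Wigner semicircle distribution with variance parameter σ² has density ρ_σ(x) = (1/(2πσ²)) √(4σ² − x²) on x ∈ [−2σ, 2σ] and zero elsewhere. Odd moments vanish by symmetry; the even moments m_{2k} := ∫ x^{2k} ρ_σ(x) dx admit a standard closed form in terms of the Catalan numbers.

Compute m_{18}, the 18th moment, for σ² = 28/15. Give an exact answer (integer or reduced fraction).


By the scaled semicircle moment identity, m_{2k} = σ^{2k} · C_k with k = 9.
C_9 = (1/(k+1)) · C(2k, k) = (1/10) · C(18, 9) = (1/10) · 48620 = 4862.
σ^{2k} = (σ²)^k = (28/15)^9 = 10578455953408/38443359375.

Therefore m_{18} = σ^{18} · C_9 = (10578455953408/38443359375) · 4862 = 51432452845469696/38443359375.


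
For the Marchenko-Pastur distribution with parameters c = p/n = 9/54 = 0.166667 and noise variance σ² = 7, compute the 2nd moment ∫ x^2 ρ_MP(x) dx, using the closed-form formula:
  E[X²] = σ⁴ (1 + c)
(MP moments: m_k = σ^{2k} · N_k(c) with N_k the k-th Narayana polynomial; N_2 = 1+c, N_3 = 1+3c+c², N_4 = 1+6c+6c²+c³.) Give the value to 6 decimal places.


E[X²] = σ⁴ (1 + c) (second MP moment). With σ² = 7 (so σ⁴ = 49) and c = 9/54 = 0.166667: E[X²] = 49 · (1 + 0.166667) = 49 · 1.166667.

So E[X^2] = 57.166667.


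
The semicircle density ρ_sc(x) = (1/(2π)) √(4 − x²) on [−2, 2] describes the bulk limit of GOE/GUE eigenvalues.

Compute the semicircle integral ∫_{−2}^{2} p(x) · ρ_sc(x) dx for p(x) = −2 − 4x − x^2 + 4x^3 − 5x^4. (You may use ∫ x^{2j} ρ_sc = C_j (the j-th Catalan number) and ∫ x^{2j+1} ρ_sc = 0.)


Write p(x) = Σ a_i x^i, split into monomials and integrate each against ρ_sc separately.
Using ∫ x^{2j} ρ_sc = C_j = (1/(j+1)) C(2j, j) (Catalan numbers) and ∫ x^{2j+1} ρ_sc = 0 (odd monomials vanish by symmetry):
  i = 0 (even): a_0 · C_{0} = -2 · 1 = -2
  i = 1 (odd): ∫ x^1 ρ_sc = 0 (vanishes)
  i = 2 (even): a_2 · C_{1} = -1 · 1 = -1
  i = 3 (odd): ∫ x^3 ρ_sc = 0 (vanishes)
  i = 4 (even): a_4 · C_{2} = -5 · 2 = -10

Summing the contributions: ∫_{−2}^{2} p(x) ρ_sc(x) dx = (-2) + (-1) + (-10) = -13.


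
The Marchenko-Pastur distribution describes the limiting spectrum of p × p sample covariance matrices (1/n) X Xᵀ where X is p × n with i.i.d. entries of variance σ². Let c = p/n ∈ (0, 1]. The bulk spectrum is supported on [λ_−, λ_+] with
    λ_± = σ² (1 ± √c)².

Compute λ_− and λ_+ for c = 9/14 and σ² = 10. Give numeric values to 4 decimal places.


c = 9/14 = 0.642857; √c = 0.801784.
λ_− = σ² (1 − √c)² = 10 · (1 − 0.801784)² = 10 · (0.198216)² = 0.392897.
λ_+ = σ² (1 + √c)² = 10 · (1 + 0.801784)² = 10 · (1.801784)² = 32.464246.

Rounded to 4 decimal places: λ_− ≈ 0.3929, λ_+ ≈ 32.4642.


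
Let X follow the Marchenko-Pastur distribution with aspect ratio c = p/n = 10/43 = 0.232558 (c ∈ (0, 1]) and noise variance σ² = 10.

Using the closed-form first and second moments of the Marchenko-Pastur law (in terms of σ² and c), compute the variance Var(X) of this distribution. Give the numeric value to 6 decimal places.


Recall the MP moments m_1 = E[X] = σ² and m_2 = E[X²] = σ⁴ (1 + c).
m_1 = E[X] = σ² = 10, so m_1² = 100.
m_2 = E[X²] = σ⁴ (1 + c) = 100 · (1 + 0.232558) = 100 · 1.232558 = 123.255814.
(Note m_2 − m_1² simplifies to c · σ⁴ = 0.232558 · 100.)

Var(X) = m_2 − m_1² = 123.255814 − 100 = 23.255814.


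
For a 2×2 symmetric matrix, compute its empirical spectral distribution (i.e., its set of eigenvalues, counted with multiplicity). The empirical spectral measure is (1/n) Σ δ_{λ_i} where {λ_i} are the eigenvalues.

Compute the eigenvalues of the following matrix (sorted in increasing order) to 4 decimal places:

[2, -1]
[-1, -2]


Since M is real symmetric, both eigenvalues are real; they are the roots of det(λI − M) = λ² − (tr M) λ + det M.
tr M = 2 + (-2) = 0.
det M = 2·(-2) − (-1)² = -4 − 1 = -5.
Characteristic polynomial: λ² − 5 = 0.
Discriminant Δ = (tr M)² − 4·det M = 0 − (-20) = 20; √Δ = 4.472136.
λ = (tr M ± √Δ)/2 = (0 ± 4.472136)/2, giving (tr M − √Δ)/2 = -2.2361 and (tr M + √Δ)/2 = 2.2361.

Eigenvalues sorted in increasing order: [-2.2361, 2.2361].


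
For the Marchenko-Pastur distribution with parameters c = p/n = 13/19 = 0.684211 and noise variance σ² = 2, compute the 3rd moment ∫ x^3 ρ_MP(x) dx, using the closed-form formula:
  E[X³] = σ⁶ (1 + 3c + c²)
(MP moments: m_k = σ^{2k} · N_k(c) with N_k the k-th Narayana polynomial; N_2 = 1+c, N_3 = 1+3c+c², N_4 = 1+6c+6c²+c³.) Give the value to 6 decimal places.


E[X³] = σ⁶ (1 + 3c + c²) (third MP moment). With σ² = 2 (so σ⁶ = 8) and c = 13/19 = 0.684211: E[X³] = 8 · (1 + 3·0.684211 + (0.684211)²) = 8 · 3.520776.

So E[X^3] = 28.166205.


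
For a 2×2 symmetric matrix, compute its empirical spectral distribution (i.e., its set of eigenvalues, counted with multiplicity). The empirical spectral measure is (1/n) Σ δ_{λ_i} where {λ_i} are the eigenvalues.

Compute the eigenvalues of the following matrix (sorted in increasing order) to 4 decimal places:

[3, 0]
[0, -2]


Since M is real symmetric, both eigenvalues are real; they are the roots of det(λI − M) = λ² − (tr M) λ + det M.
tr M = 3 + (-2) = 1.
det M = 3·(-2) − 0² = -6 − 0 = -6.
Characteristic polynomial: λ² − λ − 6 = 0.
Discriminant Δ = (tr M)² − 4·det M = 1 − (-24) = 25; √Δ = 5.000000.
λ = (tr M ± √Δ)/2 = (1 ± 5.000000)/2, giving (tr M − √Δ)/2 = -2.0000 and (tr M + √Δ)/2 = 3.0000.

Eigenvalues sorted in increasing order: [-2.0000, 3.0000].


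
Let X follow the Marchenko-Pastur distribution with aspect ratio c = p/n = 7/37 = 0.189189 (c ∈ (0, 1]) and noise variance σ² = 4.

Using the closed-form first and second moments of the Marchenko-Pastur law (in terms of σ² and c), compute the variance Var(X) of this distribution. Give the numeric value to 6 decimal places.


Recall the MP moments m_1 = E[X] = σ² and m_2 = E[X²] = σ⁴ (1 + c).
m_1 = E[X] = σ² = 4, so m_1² = 16.
m_2 = E[X²] = σ⁴ (1 + c) = 16 · (1 + 0.189189) = 16 · 1.189189 = 19.027027.
(Note m_2 − m_1² simplifies to c · σ⁴ = 0.189189 · 16.)

Var(X) = m_2 − m_1² = 19.027027 − 16 = 3.027027.


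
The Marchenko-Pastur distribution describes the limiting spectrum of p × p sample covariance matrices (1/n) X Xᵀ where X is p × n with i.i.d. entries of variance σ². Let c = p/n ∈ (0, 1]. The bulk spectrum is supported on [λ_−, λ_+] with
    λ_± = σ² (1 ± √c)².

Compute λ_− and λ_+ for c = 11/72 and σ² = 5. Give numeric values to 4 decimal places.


c = 11/72 = 0.152778; √c = 0.390868.
λ_− = σ² (1 − √c)² = 5 · (1 − 0.390868)² = 5 · (0.609132)² = 1.855209.
λ_+ = σ² (1 + √c)² = 5 · (1 + 0.390868)² = 5 · (1.390868)² = 9.672569.

Rounded to 4 decimal places: λ_− ≈ 1.8552, λ_+ ≈ 9.6726.


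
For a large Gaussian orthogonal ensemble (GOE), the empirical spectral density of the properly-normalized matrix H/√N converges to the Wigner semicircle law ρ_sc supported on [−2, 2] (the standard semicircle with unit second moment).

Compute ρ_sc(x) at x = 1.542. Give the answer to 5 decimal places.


ρ_sc(x) = (1/(2π)) √(4 − x²). With x = 1.542:
  4 − x² = 4 − (1.542)² = 4 − 2.377764 = 1.622236.
  √(4 − x²) = 1.273670.
  1/(2π) = 0.159155.
  ρ_sc(1.542) = 0.159155 · 1.273670 = 0.202711.

Rounded to 5 decimal places: ρ_sc(1.542) ≈ 0.20271.


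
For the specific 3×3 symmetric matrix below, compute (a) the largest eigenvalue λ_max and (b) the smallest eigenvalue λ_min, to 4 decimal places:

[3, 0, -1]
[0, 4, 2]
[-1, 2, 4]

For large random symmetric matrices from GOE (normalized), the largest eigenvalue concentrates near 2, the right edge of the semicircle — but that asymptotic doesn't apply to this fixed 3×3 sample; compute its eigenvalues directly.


Since M is real symmetric, all three eigenvalues are real; they are the roots of det(λI − M) = λ³ − (tr M) λ² + s λ − det M, where s is the sum of the principal 2×2 minors.
tr M = 3 + 4 + 4 = 11.
s = (3·4 − 0²) + (3·4 − (-1)²) + (4·4 − 2²) = 12 + 11 + 12 = 35.
det M (expand along row 1) = 3·12 − 0·2 + (-1)·4 = 32.
Characteristic polynomial: λ³ − 11λ² + 35λ − 32 = 0.
Substitute λ = y + (tr M)/3 = y + 3.666667 to remove the quadratic term: y³ + p·y + q = 0 with p = s − (tr M)²/3 = -5.333333 and q = −2(tr M)³/27 + (tr M)·s/3 − det M = -2.259259.
Three real roots ⇒ use the trigonometric (Viète) form: r = 2√(−p/3) = 2.666667, φ = arccos(3q/(p·r)) = arccos(0.476562) = 1.074056 rad.
y_k = r·cos(φ/3 − 2πk/3) for k = 0, 1, 2 gives y = 2.497581, -0.439532, -2.058049.
λ_k = y_k + 3.666667 gives λ = 6.1642, 3.2271, 1.6086 (check: the sum is 11.0000 = tr M).

Hence λ_max = 6.1642 and λ_min = 1.6086.


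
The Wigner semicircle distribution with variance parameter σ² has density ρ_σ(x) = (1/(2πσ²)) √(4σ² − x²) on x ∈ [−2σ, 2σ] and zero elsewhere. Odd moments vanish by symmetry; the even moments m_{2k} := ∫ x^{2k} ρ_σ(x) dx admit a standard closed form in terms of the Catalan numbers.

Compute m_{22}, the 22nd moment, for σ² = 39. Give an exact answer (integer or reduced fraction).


By the scaled semicircle moment identity, m_{2k} = σ^{2k} · C_k with k = 11.
C_11 = (1/(k+1)) · C(2k, k) = (1/12) · C(22, 11) = (1/12) · 705432 = 58786.
σ^{2k} = (σ²)^k = (39)^11 = 317475837322472439.

Therefore m_{22} = σ^{22} · C_11 = 317475837322472439 · 58786 = 18663134572838864799054.


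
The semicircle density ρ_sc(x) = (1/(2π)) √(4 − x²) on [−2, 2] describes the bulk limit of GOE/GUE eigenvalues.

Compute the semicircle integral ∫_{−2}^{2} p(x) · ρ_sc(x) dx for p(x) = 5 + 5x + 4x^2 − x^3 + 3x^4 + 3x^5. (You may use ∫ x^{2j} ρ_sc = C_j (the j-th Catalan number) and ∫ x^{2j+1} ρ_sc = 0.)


Write p(x) = Σ a_i x^i, split into monomials and integrate each against ρ_sc separately.
Using ∫ x^{2j} ρ_sc = C_j = (1/(j+1)) C(2j, j) (Catalan numbers) and ∫ x^{2j+1} ρ_sc = 0 (odd monomials vanish by symmetry):
  i = 0 (even): a_0 · C_{0} = 5 · 1 = 5
  i = 1 (odd): ∫ x^1 ρ_sc = 0 (vanishes)
  i = 2 (even): a_2 · C_{1} = 4 · 1 = 4
  i = 3 (odd): ∫ x^3 ρ_sc = 0 (vanishes)
  i = 4 (even): a_4 · C_{2} = 3 · 2 = 6
  i = 5 (odd): ∫ x^5 ρ_sc = 0 (vanishes)

Summing the contributions: ∫_{−2}^{2} p(x) ρ_sc(x) dx = 5 + 4 + 6 = 15.


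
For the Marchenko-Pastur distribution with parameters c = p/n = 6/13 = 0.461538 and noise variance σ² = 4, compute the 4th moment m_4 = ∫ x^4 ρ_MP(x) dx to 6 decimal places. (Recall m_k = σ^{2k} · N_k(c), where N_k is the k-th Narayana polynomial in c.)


E[X⁴] = σ⁸ (1 + 6c + 6c² + c³) (fourth MP moment). With σ² = 4 (so σ⁸ = 256) and c = 6/13 = 0.461538: E[X⁴] = 256 · (1 + 6·0.461538 + 6·(0.461538)² + (0.461538)³) = 256 · 5.145653.

So E[X^4] = 1317.287210.


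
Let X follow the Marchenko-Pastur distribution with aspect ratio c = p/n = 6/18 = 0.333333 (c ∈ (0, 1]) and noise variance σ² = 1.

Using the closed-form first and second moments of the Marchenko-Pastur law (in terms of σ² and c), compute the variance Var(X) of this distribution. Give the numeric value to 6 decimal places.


Recall the MP moments m_1 = E[X] = σ² and m_2 = E[X²] = σ⁴ (1 + c).
m_1 = E[X] = σ² = 1, so m_1² = 1.
m_2 = E[X²] = σ⁴ (1 + c) = 1 · (1 + 0.333333) = 1 · 1.333333 = 1.333333.
(Note m_2 − m_1² simplifies to c · σ⁴ = 0.333333 · 1.)

Var(X) = m_2 − m_1² = 1.333333 − 1 = 0.333333.


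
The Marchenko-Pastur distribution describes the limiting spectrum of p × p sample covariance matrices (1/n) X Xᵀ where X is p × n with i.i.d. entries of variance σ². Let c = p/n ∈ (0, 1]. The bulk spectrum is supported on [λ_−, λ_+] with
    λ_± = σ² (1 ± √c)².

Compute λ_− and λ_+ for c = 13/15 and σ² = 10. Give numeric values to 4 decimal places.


c = 13/15 = 0.866667; √c = 0.930949.
λ_− = σ² (1 − √c)² = 10 · (1 − 0.930949)² = 10 · (0.069051)² = 0.047680.
λ_+ = σ² (1 + √c)² = 10 · (1 + 0.930949)² = 10 · (1.930949)² = 37.285653.

Rounded to 4 decimal places: λ_− ≈ 0.0477, λ_+ ≈ 37.2857.


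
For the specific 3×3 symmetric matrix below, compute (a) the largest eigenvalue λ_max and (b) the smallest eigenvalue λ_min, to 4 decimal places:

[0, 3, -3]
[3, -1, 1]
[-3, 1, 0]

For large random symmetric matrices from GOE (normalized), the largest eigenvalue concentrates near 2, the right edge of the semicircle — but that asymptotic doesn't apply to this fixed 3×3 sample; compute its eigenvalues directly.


Since M is real symmetric, all three eigenvalues are real; they are the roots of det(λI − M) = λ³ − (tr M) λ² + s λ − det M, where s is the sum of the principal 2×2 minors.
tr M = 0 + (-1) + 0 = -1.
s = (0·(-1) − 3²) + (0·0 − (-3)²) + ((-1)·0 − 1²) = -9 + (-9) + (-1) = -19.
det M (expand along row 1) = 0·(-1) − 3·3 + (-3)·0 = -9.
Characteristic polynomial: λ³ + λ² − 19λ + 9 = 0.
Substitute λ = y + (tr M)/3 = y − 0.333333 to remove the quadratic term: y³ + p·y + q = 0 with p = s − (tr M)²/3 = -19.333333 and q = −2(tr M)³/27 + (tr M)·s/3 − det M = 15.407407.
Three real roots ⇒ use the trigonometric (Viète) form: r = 2√(−p/3) = 5.077182, φ = arccos(3q/(p·r)) = arccos(-0.470892) = 2.061098 rad.
y_k = r·cos(φ/3 − 2πk/3) for k = 0, 1, 2 gives y = 3.925329, 0.826095, -4.751424.
λ_k = y_k − 0.333333 gives λ = 3.5920, 0.4928, -5.0848 (check: the sum is -1.0000 = tr M).

Hence λ_max = 3.5920 and λ_min = -5.0848.


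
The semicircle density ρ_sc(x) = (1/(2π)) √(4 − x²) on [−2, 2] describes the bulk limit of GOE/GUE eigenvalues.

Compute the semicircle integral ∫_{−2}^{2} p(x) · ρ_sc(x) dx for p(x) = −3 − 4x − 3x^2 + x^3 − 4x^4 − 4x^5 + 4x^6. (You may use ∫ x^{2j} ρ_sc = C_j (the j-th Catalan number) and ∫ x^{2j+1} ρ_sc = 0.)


Write p(x) = Σ a_i x^i, split into monomials and integrate each against ρ_sc separately.
Using ∫ x^{2j} ρ_sc = C_j = (1/(j+1)) C(2j, j) (Catalan numbers) and ∫ x^{2j+1} ρ_sc = 0 (odd monomials vanish by symmetry):
  i = 0 (even): a_0 · C_{0} = -3 · 1 = -3
  i = 1 (odd): ∫ x^1 ρ_sc = 0 (vanishes)
  i = 2 (even): a_2 · C_{1} = -3 · 1 = -3
  i = 3 (odd): ∫ x^3 ρ_sc = 0 (vanishes)
  i = 4 (even): a_4 · C_{2} = -4 · 2 = -8
  i = 5 (odd): ∫ x^5 ρ_sc = 0 (vanishes)
  i = 6 (even): a_6 · C_{3} = 4 · 5 = 20

Summing the contributions: ∫_{−2}^{2} p(x) ρ_sc(x) dx = (-3) + (-3) + (-8) + 20 = 6.


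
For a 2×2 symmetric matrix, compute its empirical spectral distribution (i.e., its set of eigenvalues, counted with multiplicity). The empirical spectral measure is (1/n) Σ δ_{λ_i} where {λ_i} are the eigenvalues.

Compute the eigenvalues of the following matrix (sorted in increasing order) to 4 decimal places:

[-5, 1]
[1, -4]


Since M is real symmetric, both eigenvalues are real; they are the roots of det(λI − M) = λ² − (tr M) λ + det M.
tr M = -5 + (-4) = -9.
det M = (-5)·(-4) − 1² = 20 − 1 = 19.
Characteristic polynomial: λ² + 9λ + 19 = 0.
Discriminant Δ = (tr M)² − 4·det M = 81 − 76 = 5; √Δ = 2.236068.
λ = (tr M ± √Δ)/2 = (-9 ± 2.236068)/2, giving (tr M − √Δ)/2 = -5.6180 and (tr M + √Δ)/2 = -3.3820.

Eigenvalues sorted in increasing order: [-5.6180, -3.3820].


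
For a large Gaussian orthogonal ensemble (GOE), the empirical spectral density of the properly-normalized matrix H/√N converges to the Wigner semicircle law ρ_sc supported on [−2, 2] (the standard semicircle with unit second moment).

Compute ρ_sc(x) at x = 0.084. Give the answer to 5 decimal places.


ρ_sc(x) = (1/(2π)) √(4 − x²). With x = 0.084:
  4 − x² = 4 − (0.084)² = 4 − 0.007056 = 3.992944.
  √(4 − x²) = 1.998235.
  1/(2π) = 0.159155.
  ρ_sc(0.084) = 0.159155 · 1.998235 = 0.318029.

Rounded to 5 decimal places: ρ_sc(0.084) ≈ 0.31803.


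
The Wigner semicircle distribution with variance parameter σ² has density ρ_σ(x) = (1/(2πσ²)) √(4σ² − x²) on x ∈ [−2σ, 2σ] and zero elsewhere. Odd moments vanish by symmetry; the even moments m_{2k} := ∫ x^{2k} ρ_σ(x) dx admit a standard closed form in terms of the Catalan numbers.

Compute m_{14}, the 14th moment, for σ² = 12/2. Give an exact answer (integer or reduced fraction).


By the scaled semicircle moment identity, m_{2k} = σ^{2k} · C_k with k = 7.
C_7 = (1/(k+1)) · C(2k, k) = (1/8) · C(14, 7) = (1/8) · 3432 = 429.
σ^{2k} = (σ²)^k = (12/2)^7 = 279936.

Therefore m_{14} = σ^{14} · C_7 = 279936 · 429 = 120092544.


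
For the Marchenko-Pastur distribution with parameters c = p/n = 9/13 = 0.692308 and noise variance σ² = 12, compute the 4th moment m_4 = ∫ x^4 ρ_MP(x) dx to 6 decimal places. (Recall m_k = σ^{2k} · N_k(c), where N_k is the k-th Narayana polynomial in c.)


E[X⁴] = σ⁸ (1 + 6c + 6c² + c³) (fourth MP moment). With σ² = 12 (so σ⁸ = 20736) and c = 9/13 = 0.692308: E[X⁴] = 20736 · (1 + 6·0.692308 + 6·(0.692308)² + (0.692308)³) = 20736 · 8.361402.

So E[X^4] = 173382.030041.


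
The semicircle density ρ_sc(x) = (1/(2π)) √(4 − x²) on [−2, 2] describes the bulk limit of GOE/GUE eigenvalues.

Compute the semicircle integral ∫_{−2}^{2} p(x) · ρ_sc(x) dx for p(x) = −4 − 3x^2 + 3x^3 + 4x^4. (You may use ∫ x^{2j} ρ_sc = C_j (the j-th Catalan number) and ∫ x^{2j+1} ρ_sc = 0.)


Write p(x) = Σ a_i x^i, split into monomials and integrate each against ρ_sc separately.
Using ∫ x^{2j} ρ_sc = C_j = (1/(j+1)) C(2j, j) (Catalan numbers) and ∫ x^{2j+1} ρ_sc = 0 (odd monomials vanish by symmetry):
  i = 0 (even): a_0 · C_{0} = -4 · 1 = -4
  i = 2 (even): a_2 · C_{1} = -3 · 1 = -3
  i = 3 (odd): ∫ x^3 ρ_sc = 0 (vanishes)
  i = 4 (even): a_4 · C_{2} = 4 · 2 = 8

Summing the contributions: ∫_{−2}^{2} p(x) ρ_sc(x) dx = (-4) + (-3) + 8 = 1.
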